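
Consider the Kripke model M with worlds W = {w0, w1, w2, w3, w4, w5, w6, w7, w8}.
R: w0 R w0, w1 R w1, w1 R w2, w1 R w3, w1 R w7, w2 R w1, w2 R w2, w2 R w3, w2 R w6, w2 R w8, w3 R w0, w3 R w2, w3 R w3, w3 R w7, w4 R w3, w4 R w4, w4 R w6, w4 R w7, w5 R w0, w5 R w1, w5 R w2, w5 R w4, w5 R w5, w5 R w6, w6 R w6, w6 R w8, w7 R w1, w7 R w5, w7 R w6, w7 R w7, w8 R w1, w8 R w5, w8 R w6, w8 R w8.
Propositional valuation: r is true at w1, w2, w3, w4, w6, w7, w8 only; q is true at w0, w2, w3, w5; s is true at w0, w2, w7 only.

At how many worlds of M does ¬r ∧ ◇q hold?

2

Let φ = ¬r ∧ ◇q. Evaluate φ at each world:
  w0 (successors {w0}): φ is true.
  w1 (successors {w1, w2, w3, w7}): φ is false.
  w2 (successors {w1, w2, w3, w6, w8}): φ is false.
  w3 (successors {w0, w2, w3, w7}): φ is false.
  w4 (successors {w3, w4, w6, w7}): φ is false.
  w5 (successors {w0, w1, w2, w4, w5, w6}): φ is true.
  w6 (successors {w6, w8}): φ is false.
  w7 (successors {w1, w5, w6, w7}): φ is false.
  w8 (successors {w1, w5, w6, w8}): φ is false.
For instance, at w8:
  At w8: ¬r is false, ◇q is true, so ¬r ∧ ◇q is false.
    At w8: ◇q requires q at some successor in {w1, w5, w6, w8}.
      q holds at w5, so ◇q is true at w8.
Satisfying worlds: {w0, w5}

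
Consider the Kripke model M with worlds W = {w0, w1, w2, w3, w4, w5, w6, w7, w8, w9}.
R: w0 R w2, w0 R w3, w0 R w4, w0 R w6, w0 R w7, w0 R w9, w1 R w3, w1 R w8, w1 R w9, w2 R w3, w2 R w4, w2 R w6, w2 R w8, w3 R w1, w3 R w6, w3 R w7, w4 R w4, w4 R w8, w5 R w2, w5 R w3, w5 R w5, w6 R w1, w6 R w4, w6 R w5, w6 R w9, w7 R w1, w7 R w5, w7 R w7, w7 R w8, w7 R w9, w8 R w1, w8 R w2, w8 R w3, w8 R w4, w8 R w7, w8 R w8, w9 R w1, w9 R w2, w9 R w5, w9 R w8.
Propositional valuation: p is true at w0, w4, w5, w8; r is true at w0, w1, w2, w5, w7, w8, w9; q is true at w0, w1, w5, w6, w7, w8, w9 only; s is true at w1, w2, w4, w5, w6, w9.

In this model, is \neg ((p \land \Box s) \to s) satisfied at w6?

No

At w6: (p \land \Box s) \to s is true, so \neg ((p \land \Box s) \to s) is false.
  At w6: p \land \Box s is false, s is true, so (p \land \Box s) \to s is true.
    At w6: p is false, \Box s is true, so p \land \Box s is false.
      At w6: \Box s requires s at every successor {w1, w4, w5, w9}.
        At w1: s is true.
        At w4: s is true.
        At w5: s is true.
        At w9: s is true.
      So \Box s is true at w6.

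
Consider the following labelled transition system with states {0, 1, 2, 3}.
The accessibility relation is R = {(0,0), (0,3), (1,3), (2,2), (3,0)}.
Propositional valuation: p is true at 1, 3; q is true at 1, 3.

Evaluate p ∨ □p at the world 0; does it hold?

No

Recall that □ψ holds at a world iff ψ holds at every accessible world, and ◇ψ holds iff ψ holds at some accessible world.
At 0: p is false, □p is false, so p ∨ □p is false.
  At 0: □p requires p at every successor {0, 3}.
    p fails at 0, so □p is false at 0.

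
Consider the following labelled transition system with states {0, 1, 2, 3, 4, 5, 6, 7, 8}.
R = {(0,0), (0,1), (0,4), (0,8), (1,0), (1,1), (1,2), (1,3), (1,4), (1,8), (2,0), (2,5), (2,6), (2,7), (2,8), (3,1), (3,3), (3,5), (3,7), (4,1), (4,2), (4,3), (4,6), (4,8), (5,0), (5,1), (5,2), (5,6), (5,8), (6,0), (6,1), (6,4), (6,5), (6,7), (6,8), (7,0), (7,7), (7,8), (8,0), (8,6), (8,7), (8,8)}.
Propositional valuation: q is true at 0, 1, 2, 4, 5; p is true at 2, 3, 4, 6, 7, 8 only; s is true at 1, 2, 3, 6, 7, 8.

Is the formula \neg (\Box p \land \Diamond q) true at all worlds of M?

Yes

Recall that \Box ψ holds at a world iff ψ holds at every accessible world, and \Diamond ψ holds iff ψ holds at some accessible world.
Let φ = \neg (\Box p \land \Diamond q). Evaluate φ at each world:
  0 (successors {0, 1, 4, 8}): φ is true.
  1 (successors {0, 1, 2, 3, 4, 8}): φ is true.
  2 (successors {0, 5, 6, 7, 8}): φ is true.
  3 (successors {1, 3, 5, 7}): φ is true.
  4 (successors {1, 2, 3, 6, 8}): φ is true.
  5 (successors {0, 1, 2, 6, 8}): φ is true.
  6 (successors {0, 1, 4, 5, 7, 8}): φ is true.
  7 (successors {0, 7, 8}): φ is true.
  8 (successors {0, 6, 7, 8}): φ is true.
For instance, at 0:
  At 0: \Box p \land \Diamond q is false, so \neg (\Box p \land \Diamond q) is true.
    At 0: \Box p is false, \Diamond q is true, so \Box p \land \Diamond q is false.
      At 0: \Box p requires p at every successor {0, 1, 4, 8}.
        p fails at 0, so \Box p is false at 0.
      At 0: \Diamond q requires q at some successor in {0, 1, 4, 8}.
        q holds at 0, so \Diamond q is true at 0.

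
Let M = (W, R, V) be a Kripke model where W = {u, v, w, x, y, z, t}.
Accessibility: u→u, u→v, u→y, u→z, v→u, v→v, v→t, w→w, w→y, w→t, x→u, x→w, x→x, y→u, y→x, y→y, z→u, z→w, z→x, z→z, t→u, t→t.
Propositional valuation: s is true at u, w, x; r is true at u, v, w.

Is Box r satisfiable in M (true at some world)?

No

Recall that Box ψ holds at a world iff ψ holds at every accessible world, and Dia ψ holds iff ψ holds at some accessible world.
Let φ = Box r. Evaluate φ at each world:
  u (successors {u, v, y, z}): φ is false.
  v (successors {u, v, t}): φ is false.
  w (successors {w, y, t}): φ is false.
  x (successors {u, w, x}): φ is false.
  y (successors {u, x, y}): φ is false.
  z (successors {u, w, x, z}): φ is false.
  t (successors {u, t}): φ is false.
For instance, at t:
  At t: Box r requires r at every successor {u, t}.
    r fails at t, so Box r is false at t.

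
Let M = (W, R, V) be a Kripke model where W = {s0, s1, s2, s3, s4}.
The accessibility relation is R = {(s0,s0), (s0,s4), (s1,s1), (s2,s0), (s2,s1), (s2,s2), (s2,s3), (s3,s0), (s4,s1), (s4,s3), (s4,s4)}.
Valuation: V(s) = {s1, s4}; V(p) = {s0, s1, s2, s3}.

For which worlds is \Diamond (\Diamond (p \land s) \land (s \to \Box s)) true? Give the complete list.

s1, s2, s4

Let φ = \Diamond (\Diamond (p \land s) \land (s \to \Box s)). Evaluate φ at each world:
  s0 (successors {s0, s4}): φ is false.
  s1 (successors {s1}): φ is true.
  s2 (successors {s0, s1, s2, s3}): φ is true.
  s3 (successors {s0}): φ is false.
  s4 (successors {s1, s3, s4}): φ is true.
For instance, at s4:
  At s4: \Diamond (\Diamond (p \land s) \land (s \to \Box s)) requires \Diamond (p \land s) \land (s \to \Box s) at some successor in {s1, s3, s4}.
    \Diamond (p \land s) \land (s \to \Box s) holds at s1, so \Diamond (\Diamond (p \land s) \land (s \to \Box s)) is true at s4.
      At s1: \Diamond (p \land s) is true, s \to \Box s is true, so \Diamond (p \land s) \land (s \to \Box s) is true.
Satisfying worlds: {s1, s2, s4}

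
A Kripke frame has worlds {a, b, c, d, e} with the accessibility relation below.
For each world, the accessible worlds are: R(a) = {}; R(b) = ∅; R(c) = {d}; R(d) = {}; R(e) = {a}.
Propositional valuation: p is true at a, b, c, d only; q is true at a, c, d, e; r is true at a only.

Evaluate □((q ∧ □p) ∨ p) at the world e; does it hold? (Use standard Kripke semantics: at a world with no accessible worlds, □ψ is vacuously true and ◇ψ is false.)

At e: □((q ∧ □p) ∨ p) requires (q ∧ □p) ∨ p at every successor {a}.
    At a: q ∧ □p is true, p is true, so (q ∧ □p) ∨ p is true.
      At a: q is true, □p is true, so q ∧ □p is true.
So □((q ∧ □p) ∨ p) is true at e.

Yes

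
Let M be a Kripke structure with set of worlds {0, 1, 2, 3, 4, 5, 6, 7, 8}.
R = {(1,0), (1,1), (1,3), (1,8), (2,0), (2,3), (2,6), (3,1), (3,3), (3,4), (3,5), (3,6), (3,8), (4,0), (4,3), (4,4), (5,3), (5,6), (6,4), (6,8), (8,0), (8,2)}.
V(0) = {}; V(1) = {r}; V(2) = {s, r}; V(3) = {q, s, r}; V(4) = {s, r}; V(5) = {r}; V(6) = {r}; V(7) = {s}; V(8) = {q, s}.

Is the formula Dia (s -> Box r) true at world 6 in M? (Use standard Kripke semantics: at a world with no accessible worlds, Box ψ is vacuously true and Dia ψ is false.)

No

At 6: Dia (s -> Box r) requires s -> Box r at some successor in {4, 8}.
  At 4: s -> Box r is false.
  At 8: s -> Box r is false.
So Dia (s -> Box r) is false at 6.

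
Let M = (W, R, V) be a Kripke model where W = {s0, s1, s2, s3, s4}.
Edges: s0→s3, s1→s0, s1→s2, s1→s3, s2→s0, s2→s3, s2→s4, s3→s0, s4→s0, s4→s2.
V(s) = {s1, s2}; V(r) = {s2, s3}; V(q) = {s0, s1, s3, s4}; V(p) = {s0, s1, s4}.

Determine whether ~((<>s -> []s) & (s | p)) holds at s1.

Yes

At s1: (<>s -> []s) & (s | p) is false, so ~((<>s -> []s) & (s | p)) is true.
  At s1: <>s -> []s is false, s | p is true, so (<>s -> []s) & (s | p) is false.
    At s1: <>s is true, []s is false, so <>s -> []s is false.
      At s1: <>s requires s at some successor in {s0, s2, s3}.
        s holds at s2, so <>s is true at s1.
      At s1: []s requires s at every successor {s0, s2, s3}.
        s fails at s0, so []s is false at s1.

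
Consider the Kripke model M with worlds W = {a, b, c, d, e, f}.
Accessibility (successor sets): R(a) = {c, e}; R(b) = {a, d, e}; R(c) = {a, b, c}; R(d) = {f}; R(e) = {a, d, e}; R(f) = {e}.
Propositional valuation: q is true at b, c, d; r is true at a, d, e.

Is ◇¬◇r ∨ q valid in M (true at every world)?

Recall that ◇ψ holds at a world iff ψ holds at some accessible world.
Let φ = ◇¬◇r ∨ q. Evaluate φ at each world:
  a (successors {c, e}): φ is false.
  b (successors {a, d, e}): φ is true.
  c (successors {a, b, c}): φ is true.
  d (successors {f}): φ is true.
  e (successors {a, d, e}): φ is true.
  f (successors {e}): φ is false.
Detail at a (counterexample):
  At a: ◇¬◇r is false, q is false, so ◇¬◇r ∨ q is false.
    At a: ◇¬◇r requires ¬◇r at some successor in {c, e}.
      At c: ¬◇r is false.
      At e: ¬◇r is false.
    So ◇¬◇r is false at a.

No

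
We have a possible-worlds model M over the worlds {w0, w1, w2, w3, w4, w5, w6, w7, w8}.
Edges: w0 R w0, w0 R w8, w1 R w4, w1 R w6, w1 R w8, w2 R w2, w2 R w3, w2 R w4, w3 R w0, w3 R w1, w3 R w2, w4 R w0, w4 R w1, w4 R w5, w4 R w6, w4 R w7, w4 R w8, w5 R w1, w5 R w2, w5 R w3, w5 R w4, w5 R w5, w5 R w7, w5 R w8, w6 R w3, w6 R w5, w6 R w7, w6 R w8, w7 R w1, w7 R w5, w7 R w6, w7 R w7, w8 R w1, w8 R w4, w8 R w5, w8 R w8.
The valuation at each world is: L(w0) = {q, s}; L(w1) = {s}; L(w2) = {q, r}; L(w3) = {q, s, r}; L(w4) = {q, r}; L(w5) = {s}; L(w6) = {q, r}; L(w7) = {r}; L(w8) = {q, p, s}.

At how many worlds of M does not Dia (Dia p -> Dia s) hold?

Let φ = not Dia (Dia p -> Dia s). Evaluate φ at each world:
  w0 (successors {w0, w8}): φ is false.
  w1 (successors {w4, w6, w8}): φ is false.
  w2 (successors {w2, w3, w4}): φ is false.
  w3 (successors {w0, w1, w2}): φ is false.
  w4 (successors {w0, w1, w5, w6, w7, w8}): φ is false.
  w5 (successors {w1, w2, w3, w4, w5, w7, w8}): φ is false.
  w6 (successors {w3, w5, w7, w8}): φ is false.
  w7 (successors {w1, w5, w6, w7}): φ is false.
  w8 (successors {w1, w4, w5, w8}): φ is false.
For instance, at w2:
  At w2: Dia (Dia p -> Dia s) is true, so not Dia (Dia p -> Dia s) is false.
    At w2: Dia (Dia p -> Dia s) requires Dia p -> Dia s at some successor in {w2, w3, w4}.
      Dia p -> Dia s holds at w2, so Dia (Dia p -> Dia s) is true at w2.
Satisfying worlds: none.

0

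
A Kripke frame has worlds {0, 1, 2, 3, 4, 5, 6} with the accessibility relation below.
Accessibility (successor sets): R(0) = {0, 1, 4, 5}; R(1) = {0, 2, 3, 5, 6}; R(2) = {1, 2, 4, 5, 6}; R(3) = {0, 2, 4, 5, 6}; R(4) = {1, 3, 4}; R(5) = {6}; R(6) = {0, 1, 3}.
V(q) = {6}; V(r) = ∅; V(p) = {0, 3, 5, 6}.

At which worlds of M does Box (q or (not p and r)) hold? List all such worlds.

Let φ = Box (q or (not p and r)). Evaluate φ at each world:
  0 (successors {0, 1, 4, 5}): φ is false.
  1 (successors {0, 2, 3, 5, 6}): φ is false.
  2 (successors {1, 2, 4, 5, 6}): φ is false.
  3 (successors {0, 2, 4, 5, 6}): φ is false.
  4 (successors {1, 3, 4}): φ is false.
  5 (successors {6}): φ is true.
  6 (successors {0, 1, 3}): φ is false.
For instance, at 0:
  At 0: Box (q or (not p and r)) requires q or (not p and r) at every successor {0, 1, 4, 5}.
    q or (not p and r) fails at 0, so Box (q or (not p and r)) is false at 0.
Satisfying worlds: {5}

5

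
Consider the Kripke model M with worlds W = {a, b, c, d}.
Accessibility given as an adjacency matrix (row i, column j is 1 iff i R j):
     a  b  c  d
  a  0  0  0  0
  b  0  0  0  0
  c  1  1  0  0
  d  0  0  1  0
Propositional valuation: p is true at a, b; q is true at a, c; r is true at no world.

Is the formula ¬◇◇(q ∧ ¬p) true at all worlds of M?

Let φ = ¬◇◇(q ∧ ¬p). Evaluate φ at each world:
  a (successors ∅): φ is true.
  b (successors ∅): φ is true.
  c (successors {a, b}): φ is true.
  d (successors {c}): φ is true.
For instance, at c:
  At c: ◇◇(q ∧ ¬p) is false, so ¬◇◇(q ∧ ¬p) is true.
    At c: ◇◇(q ∧ ¬p) requires ◇(q ∧ ¬p) at some successor in {a, b}.
      At a: ◇(q ∧ ¬p) is false.
      At b: ◇(q ∧ ¬p) is false.
    So ◇◇(q ∧ ¬p) is false at c.

Yes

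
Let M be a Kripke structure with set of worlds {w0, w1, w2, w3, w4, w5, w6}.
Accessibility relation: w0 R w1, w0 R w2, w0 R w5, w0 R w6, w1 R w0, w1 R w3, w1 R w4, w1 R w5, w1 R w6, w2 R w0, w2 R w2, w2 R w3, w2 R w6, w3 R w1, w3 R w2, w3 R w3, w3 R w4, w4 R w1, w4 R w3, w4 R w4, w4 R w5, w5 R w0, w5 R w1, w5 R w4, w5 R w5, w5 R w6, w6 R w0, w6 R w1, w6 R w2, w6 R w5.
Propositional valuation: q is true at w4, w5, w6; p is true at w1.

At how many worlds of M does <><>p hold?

Let φ = <><>p. Evaluate φ at each world:
  w0 (successors {w1, w2, w5, w6}): φ is true.
  w1 (successors {w0, w3, w4, w5, w6}): φ is true.
  w2 (successors {w0, w2, w3, w6}): φ is true.
  w3 (successors {w1, w2, w3, w4}): φ is true.
  w4 (successors {w1, w3, w4, w5}): φ is true.
  w5 (successors {w0, w1, w4, w5, w6}): φ is true.
  w6 (successors {w0, w1, w2, w5}): φ is true.
For instance, at w4:
  At w4: <><>p requires <>p at some successor in {w1, w3, w4, w5}.
    <>p holds at w3, so <><>p is true at w4.
      At w3: <>p requires p at some successor in {w1, w2, w3, w4}.
        p holds at w1, so <>p is true at w3.
Satisfying worlds: {w0, w1, w2, w3, w4, w5, w6}

7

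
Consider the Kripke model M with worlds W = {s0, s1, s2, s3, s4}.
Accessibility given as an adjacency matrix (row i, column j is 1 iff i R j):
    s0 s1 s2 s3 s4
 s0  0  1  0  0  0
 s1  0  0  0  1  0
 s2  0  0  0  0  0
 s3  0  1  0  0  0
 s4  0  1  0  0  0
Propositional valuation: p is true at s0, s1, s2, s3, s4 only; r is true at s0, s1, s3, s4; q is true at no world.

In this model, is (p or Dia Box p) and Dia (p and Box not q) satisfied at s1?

Yes

At s1: p or Dia Box p is true, Dia (p and Box not q) is true, so (p or Dia Box p) and Dia (p and Box not q) is true.
  At s1: p is true, Dia Box p is true, so p or Dia Box p is true.
    At s1: Dia Box p requires Box p at some successor in {s3}.
      Box p holds at s3, so Dia Box p is true at s1.
  At s1: Dia (p and Box not q) requires p and Box not q at some successor in {s3}.
    p and Box not q holds at s3, so Dia (p and Box not q) is true at s1.
      At s3: p is true, Box not q is true, so p and Box not q is true.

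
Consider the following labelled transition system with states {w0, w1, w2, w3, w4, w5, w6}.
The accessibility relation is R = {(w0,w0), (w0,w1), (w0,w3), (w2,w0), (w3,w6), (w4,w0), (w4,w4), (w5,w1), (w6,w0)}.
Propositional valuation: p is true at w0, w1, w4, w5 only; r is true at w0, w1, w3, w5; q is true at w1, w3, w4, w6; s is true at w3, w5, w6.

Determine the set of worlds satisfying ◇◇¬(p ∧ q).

Recall that ◇ψ holds at a world iff ψ holds at some accessible world.
Let φ = ◇◇¬(p ∧ q). Evaluate φ at each world:
  w0 (successors {w0, w1, w3}): φ is true.
  w1 (successors ∅): φ is false.
  w2 (successors {w0}): φ is true.
  w3 (successors {w6}): φ is true.
  w4 (successors {w0, w4}): φ is true.
  w5 (successors {w1}): φ is false.
  w6 (successors {w0}): φ is true.
For instance, at w0:
  At w0: ◇◇¬(p ∧ q) requires ◇¬(p ∧ q) at some successor in {w0, w1, w3}.
    ◇¬(p ∧ q) holds at w0, so ◇◇¬(p ∧ q) is true at w0.
      At w0: ◇¬(p ∧ q) requires ¬(p ∧ q) at some successor in {w0, w1, w3}.
        ¬(p ∧ q) holds at w0, so ◇¬(p ∧ q) is true at w0.
Satisfying worlds: {w0, w2, w3, w4, w6}

w0, w2, w3, w4, w6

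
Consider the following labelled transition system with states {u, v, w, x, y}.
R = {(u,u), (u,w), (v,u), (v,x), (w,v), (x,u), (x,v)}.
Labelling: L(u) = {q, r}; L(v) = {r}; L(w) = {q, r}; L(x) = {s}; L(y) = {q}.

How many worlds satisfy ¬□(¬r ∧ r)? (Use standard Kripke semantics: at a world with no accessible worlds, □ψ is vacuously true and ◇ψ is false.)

Let φ = ¬□(¬r ∧ r). Evaluate φ at each world:
  u (successors {u, w}): φ is true.
  v (successors {u, x}): φ is true.
  w (successors {v}): φ is true.
  x (successors {u, v}): φ is true.
  y (successors ∅): φ is false.
For instance, at x:
  At x: □(¬r ∧ r) is false, so ¬□(¬r ∧ r) is true.
    At x: □(¬r ∧ r) requires ¬r ∧ r at every successor {u, v}.
      ¬r ∧ r fails at u, so □(¬r ∧ r) is false at x.
Satisfying worlds: {u, v, w, x}

4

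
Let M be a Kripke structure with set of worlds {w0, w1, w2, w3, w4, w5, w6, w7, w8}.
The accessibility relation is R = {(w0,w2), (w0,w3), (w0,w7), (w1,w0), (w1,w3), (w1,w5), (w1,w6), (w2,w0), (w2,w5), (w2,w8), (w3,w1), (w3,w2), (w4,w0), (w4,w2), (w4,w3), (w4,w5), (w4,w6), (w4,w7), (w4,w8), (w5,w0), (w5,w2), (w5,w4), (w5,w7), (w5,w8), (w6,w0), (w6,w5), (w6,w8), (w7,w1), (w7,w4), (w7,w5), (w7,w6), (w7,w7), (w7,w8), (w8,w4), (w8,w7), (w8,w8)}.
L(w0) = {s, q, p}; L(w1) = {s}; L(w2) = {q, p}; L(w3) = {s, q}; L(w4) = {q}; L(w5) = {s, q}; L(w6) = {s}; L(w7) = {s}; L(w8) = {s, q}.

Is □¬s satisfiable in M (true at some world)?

No

Recall that □ψ holds at a world iff ψ holds at every accessible world, and ◇ψ holds iff ψ holds at some accessible world.
Let φ = □¬s. Evaluate φ at each world:
  w0 (successors {w2, w3, w7}): φ is false.
  w1 (successors {w0, w3, w5, w6}): φ is false.
  w2 (successors {w0, w5, w8}): φ is false.
  w3 (successors {w1, w2}): φ is false.
  w4 (successors {w0, w2, w3, w5, w6, w7, w8}): φ is false.
  w5 (successors {w0, w2, w4, w7, w8}): φ is false.
  w6 (successors {w0, w5, w8}): φ is false.
  w7 (successors {w1, w4, w5, w6, w7, w8}): φ is false.
  w8 (successors {w4, w7, w8}): φ is false.
For instance, at w5:
  At w5: □¬s requires ¬s at every successor {w0, w2, w4, w7, w8}.
    ¬s fails at w0, so □¬s is false at w5.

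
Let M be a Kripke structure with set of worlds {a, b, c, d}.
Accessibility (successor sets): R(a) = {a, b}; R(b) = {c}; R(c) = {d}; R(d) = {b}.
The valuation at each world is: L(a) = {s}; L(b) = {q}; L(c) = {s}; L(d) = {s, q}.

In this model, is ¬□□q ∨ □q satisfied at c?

Yes

At c: ¬□□q is false, □q is true, so ¬□□q ∨ □q is true.
  At c: □□q is true, so ¬□□q is false.
    At c: □□q requires □q at every successor {d}.
      At d: □q is true.
    So □□q is true at c.
  At c: □q requires q at every successor {d}.
    At d: q is true.
  So □q is true at c.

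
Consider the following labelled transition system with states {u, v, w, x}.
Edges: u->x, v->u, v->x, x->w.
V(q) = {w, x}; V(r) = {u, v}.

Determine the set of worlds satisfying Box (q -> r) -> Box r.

Let φ = Box (q -> r) -> Box r. Evaluate φ at each world:
  u (successors {x}): φ is true.
  v (successors {u, x}): φ is true.
  w (successors ∅): φ is true.
  x (successors {w}): φ is true.
For instance, at x:
  At x: Box (q -> r) is false, Box r is false, so Box (q -> r) -> Box r is true.
    At x: Box (q -> r) requires q -> r at every successor {w}.
      q -> r fails at w, so Box (q -> r) is false at x.
    At x: Box r requires r at every successor {w}.
      r fails at w, so Box r is false at x.
Satisfying worlds: {u, v, w, x}

u, v, w, x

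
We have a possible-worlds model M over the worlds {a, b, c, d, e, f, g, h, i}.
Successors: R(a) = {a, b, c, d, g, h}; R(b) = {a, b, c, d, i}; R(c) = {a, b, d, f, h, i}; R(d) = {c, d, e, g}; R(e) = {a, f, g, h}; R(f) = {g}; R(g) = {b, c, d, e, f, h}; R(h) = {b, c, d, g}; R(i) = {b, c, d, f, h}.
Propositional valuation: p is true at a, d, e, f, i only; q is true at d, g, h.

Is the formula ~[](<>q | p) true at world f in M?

At f: [](<>q | p) is true, so ~[](<>q | p) is false.
  At f: [](<>q | p) requires <>q | p at every successor {g}.
      At g: <>q is true, p is false, so <>q | p is true.
  So [](<>q | p) is true at f.

No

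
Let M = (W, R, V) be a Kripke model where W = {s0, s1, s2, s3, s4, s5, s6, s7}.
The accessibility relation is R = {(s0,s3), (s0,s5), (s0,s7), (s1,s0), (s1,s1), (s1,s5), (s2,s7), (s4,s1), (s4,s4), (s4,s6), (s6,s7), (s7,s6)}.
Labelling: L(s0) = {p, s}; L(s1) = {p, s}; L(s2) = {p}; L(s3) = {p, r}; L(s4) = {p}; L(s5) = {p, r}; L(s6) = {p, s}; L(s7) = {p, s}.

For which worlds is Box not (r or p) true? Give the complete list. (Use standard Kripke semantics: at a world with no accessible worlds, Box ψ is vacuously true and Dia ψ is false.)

s3, s5

Let φ = Box not (r or p). Evaluate φ at each world:
  s0 (successors {s3, s5, s7}): φ is false.
  s1 (successors {s0, s1, s5}): φ is false.
  s2 (successors {s7}): φ is false.
  s3 (successors ∅): φ is true.
  s4 (successors {s1, s4, s6}): φ is false.
  s5 (successors ∅): φ is true.
  s6 (successors {s7}): φ is false.
  s7 (successors {s6}): φ is false.
For instance, at s4:
  At s4: Box not (r or p) requires not (r or p) at every successor {s1, s4, s6}.
    not (r or p) fails at s1, so Box not (r or p) is false at s4.
Satisfying worlds: {s3, s5}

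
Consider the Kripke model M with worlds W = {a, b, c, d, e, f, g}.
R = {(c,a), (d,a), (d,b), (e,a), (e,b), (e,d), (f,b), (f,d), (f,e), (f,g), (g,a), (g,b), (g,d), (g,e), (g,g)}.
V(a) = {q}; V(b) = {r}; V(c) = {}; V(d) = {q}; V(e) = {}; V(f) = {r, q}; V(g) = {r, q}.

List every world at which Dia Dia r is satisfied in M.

Recall that Dia ψ holds at a world iff ψ holds at some accessible world.
Let φ = Dia Dia r. Evaluate φ at each world:
  a (successors ∅): φ is false.
  b (successors ∅): φ is false.
  c (successors {a}): φ is false.
  d (successors {a, b}): φ is false.
  e (successors {a, b, d}): φ is true.
  f (successors {b, d, e, g}): φ is true.
  g (successors {a, b, d, e, g}): φ is true.
For instance, at f:
  At f: Dia Dia r requires Dia r at some successor in {b, d, e, g}.
    Dia r holds at d, so Dia Dia r is true at f.
      At d: Dia r requires r at some successor in {a, b}.
        r holds at b, so Dia r is true at d.
Satisfying worlds: {e, f, g}

e, f, g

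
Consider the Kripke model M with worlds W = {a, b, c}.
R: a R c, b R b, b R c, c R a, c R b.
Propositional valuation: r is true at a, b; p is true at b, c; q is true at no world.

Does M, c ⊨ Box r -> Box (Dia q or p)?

Recall that Box ψ holds at a world iff ψ holds at every accessible world, and Dia ψ holds iff ψ holds at some accessible world.
At c: Box r is true, Box (Dia q or p) is false, so Box r -> Box (Dia q or p) is false.
  At c: Box r requires r at every successor {a, b}.
    At a: r is true.
    At b: r is true.
  So Box r is true at c.
  At c: Box (Dia q or p) requires Dia q or p at every successor {a, b}.
    Dia q or p fails at a, so Box (Dia q or p) is false at c.
      At a: Dia q is false, p is false, so Dia q or p is false.

No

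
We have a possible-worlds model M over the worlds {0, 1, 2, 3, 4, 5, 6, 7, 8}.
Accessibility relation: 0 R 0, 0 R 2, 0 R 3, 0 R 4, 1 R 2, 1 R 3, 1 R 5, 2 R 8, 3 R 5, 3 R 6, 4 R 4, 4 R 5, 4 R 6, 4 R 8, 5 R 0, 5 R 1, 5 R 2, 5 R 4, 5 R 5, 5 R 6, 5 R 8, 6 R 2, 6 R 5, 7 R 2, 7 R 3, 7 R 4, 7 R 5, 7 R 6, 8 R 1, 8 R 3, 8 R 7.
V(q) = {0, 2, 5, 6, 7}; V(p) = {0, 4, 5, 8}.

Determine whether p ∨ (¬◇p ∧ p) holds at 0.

Yes

At 0: p is true, ¬◇p ∧ p is false, so p ∨ (¬◇p ∧ p) is true.
  At 0: ¬◇p is false, p is true, so ¬◇p ∧ p is false.
    At 0: ◇p is true, so ¬◇p is false.
      At 0: ◇p requires p at some successor in {0, 2, 3, 4}.
        p holds at 0, so ◇p is true at 0.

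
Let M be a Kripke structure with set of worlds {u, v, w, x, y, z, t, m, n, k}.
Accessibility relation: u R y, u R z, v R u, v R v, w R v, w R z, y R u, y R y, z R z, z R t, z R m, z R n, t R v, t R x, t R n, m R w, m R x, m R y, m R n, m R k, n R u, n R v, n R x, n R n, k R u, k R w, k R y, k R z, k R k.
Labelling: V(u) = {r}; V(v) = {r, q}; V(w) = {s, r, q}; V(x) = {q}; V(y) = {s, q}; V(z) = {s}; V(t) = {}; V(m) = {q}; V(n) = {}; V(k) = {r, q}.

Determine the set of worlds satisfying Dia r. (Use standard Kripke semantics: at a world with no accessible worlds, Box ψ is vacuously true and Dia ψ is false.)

Let φ = Dia r. Evaluate φ at each world:
  u (successors {y, z}): φ is false.
  v (successors {u, v}): φ is true.
  w (successors {v, z}): φ is true.
  x (successors ∅): φ is false.
  y (successors {u, y}): φ is true.
  z (successors {z, t, m, n}): φ is false.
  t (successors {v, x, n}): φ is true.
  m (successors {w, x, y, n, k}): φ is true.
  n (successors {u, v, x, n}): φ is true.
  k (successors {u, w, y, z, k}): φ is true.
For instance, at w:
  At w: Dia r requires r at some successor in {v, z}.
    r holds at v, so Dia r is true at w.
Satisfying worlds: {v, w, y, t, m, n, k}

v, w, y, t, m, n, k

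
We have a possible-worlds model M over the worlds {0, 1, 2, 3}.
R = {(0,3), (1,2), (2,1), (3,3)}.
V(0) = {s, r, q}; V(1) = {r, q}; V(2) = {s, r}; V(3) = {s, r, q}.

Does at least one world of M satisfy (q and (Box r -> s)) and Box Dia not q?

No

Recall that Box ψ holds at a world iff ψ holds at every accessible world, and Dia ψ holds iff ψ holds at some accessible world.
Let φ = (q and (Box r -> s)) and Box Dia not q. Evaluate φ at each world:
  0 (successors {3}): φ is false.
  1 (successors {2}): φ is false.
  2 (successors {1}): φ is false.
  3 (successors {3}): φ is false.
For instance, at 2:
  At 2: q and (Box r -> s) is false, Box Dia not q is true, so (q and (Box r -> s)) and Box Dia not q is false.
    At 2: q is false, Box r -> s is true, so q and (Box r -> s) is false.
      At 2: Box r is true, s is true, so Box r -> s is true.
    At 2: Box Dia not q requires Dia not q at every successor {1}.
      At 1: Dia not q is true.
    So Box Dia not q is true at 2.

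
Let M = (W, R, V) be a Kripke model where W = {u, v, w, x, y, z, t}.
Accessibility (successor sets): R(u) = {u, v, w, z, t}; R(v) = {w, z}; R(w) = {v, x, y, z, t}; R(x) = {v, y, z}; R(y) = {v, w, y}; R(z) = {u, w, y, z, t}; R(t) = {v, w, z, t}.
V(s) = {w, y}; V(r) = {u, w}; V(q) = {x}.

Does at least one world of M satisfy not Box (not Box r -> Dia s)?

No

Let φ = not Box (not Box r -> Dia s). Evaluate φ at each world:
  u (successors {u, v, w, z, t}): φ is false.
  v (successors {w, z}): φ is false.
  w (successors {v, x, y, z, t}): φ is false.
  x (successors {v, y, z}): φ is false.
  y (successors {v, w, y}): φ is false.
  z (successors {u, w, y, z, t}): φ is false.
  t (successors {v, w, z, t}): φ is false.
For instance, at t:
  At t: Box (not Box r -> Dia s) is true, so not Box (not Box r -> Dia s) is false.
    At t: Box (not Box r -> Dia s) requires not Box r -> Dia s at every successor {v, w, z, t}.
      At v: not Box r -> Dia s is true.
      At w: not Box r -> Dia s is true.
      At z: not Box r -> Dia s is true.
      At t: not Box r -> Dia s is true.
    So Box (not Box r -> Dia s) is true at t.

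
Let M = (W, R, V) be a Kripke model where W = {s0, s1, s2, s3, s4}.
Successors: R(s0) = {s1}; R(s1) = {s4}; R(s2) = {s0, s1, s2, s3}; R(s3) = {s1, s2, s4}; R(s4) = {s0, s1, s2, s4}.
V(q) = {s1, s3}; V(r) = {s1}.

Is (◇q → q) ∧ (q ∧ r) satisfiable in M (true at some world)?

Yes

Let φ = (◇q → q) ∧ (q ∧ r). Evaluate φ at each world:
  s0 (successors {s1}): φ is false.
  s1 (successors {s4}): φ is true.
  s2 (successors {s0, s1, s2, s3}): φ is false.
  s3 (successors {s1, s2, s4}): φ is false.
  s4 (successors {s0, s1, s2, s4}): φ is false.
Detail at s1 (witness):
  At s1: ◇q → q is true, q ∧ r is true, so (◇q → q) ∧ (q ∧ r) is true.
    At s1: ◇q is false, q is true, so ◇q → q is true.
      At s1: ◇q requires q at some successor in {s4}.
        At s4: q is false.
      So ◇q is false at s1.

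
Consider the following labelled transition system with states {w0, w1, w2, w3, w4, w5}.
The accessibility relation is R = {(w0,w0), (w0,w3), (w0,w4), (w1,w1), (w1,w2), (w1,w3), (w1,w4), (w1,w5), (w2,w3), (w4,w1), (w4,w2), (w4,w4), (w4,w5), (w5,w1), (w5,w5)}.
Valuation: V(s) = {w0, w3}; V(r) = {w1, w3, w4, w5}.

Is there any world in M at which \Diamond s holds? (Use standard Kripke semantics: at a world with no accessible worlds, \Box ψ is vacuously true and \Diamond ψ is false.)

Let φ = \Diamond s. Evaluate φ at each world:
  w0 (successors {w0, w3, w4}): φ is true.
  w1 (successors {w1, w2, w3, w4, w5}): φ is true.
  w2 (successors {w3}): φ is true.
  w3 (successors ∅): φ is false.
  w4 (successors {w1, w2, w4, w5}): φ is false.
  w5 (successors {w1, w5}): φ is false.
Detail at w0 (witness):
  At w0: \Diamond s requires s at some successor in {w0, w3, w4}.
    s holds at w0, so \Diamond s is true at w0.

Yes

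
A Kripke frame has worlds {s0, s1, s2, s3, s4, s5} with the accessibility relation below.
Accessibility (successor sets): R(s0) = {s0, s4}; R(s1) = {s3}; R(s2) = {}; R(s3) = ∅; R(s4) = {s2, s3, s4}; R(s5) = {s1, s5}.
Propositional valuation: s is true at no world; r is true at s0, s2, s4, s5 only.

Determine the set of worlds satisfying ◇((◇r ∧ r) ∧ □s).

Let φ = ◇((◇r ∧ r) ∧ □s). Evaluate φ at each world:
  s0 (successors {s0, s4}): φ is false.
  s1 (successors {s3}): φ is false.
  s2 (successors ∅): φ is false.
  s3 (successors ∅): φ is false.
  s4 (successors {s2, s3, s4}): φ is false.
  s5 (successors {s1, s5}): φ is false.
For instance, at s4:
  At s4: ◇((◇r ∧ r) ∧ □s) requires (◇r ∧ r) ∧ □s at some successor in {s2, s3, s4}.
    At s2: (◇r ∧ r) ∧ □s is false.
    At s3: (◇r ∧ r) ∧ □s is false.
    At s4: (◇r ∧ r) ∧ □s is false.
  So ◇((◇r ∧ r) ∧ □s) is false at s4.
Satisfying worlds: none.

none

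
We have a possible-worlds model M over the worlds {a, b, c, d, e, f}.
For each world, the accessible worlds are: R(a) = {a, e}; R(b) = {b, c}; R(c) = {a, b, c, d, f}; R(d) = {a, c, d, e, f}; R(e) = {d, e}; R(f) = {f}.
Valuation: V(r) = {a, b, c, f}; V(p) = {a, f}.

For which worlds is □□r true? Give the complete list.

Let φ = □□r. Evaluate φ at each world:
  a (successors {a, e}): φ is false.
  b (successors {b, c}): φ is false.
  c (successors {a, b, c, d, f}): φ is false.
  d (successors {a, c, d, e, f}): φ is false.
  e (successors {d, e}): φ is false.
  f (successors {f}): φ is true.
For instance, at b:
  At b: □□r requires □r at every successor {b, c}.
    □r fails at c, so □□r is false at b.
      At c: □r requires r at every successor {a, b, c, d, f}.
        r fails at d, so □r is false at c.
Satisfying worlds: {f}

f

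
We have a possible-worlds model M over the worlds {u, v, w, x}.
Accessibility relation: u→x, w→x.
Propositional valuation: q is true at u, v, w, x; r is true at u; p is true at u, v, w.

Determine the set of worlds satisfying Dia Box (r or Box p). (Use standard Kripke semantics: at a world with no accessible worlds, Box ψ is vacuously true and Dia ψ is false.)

u, w

Let φ = Dia Box (r or Box p). Evaluate φ at each world:
  u (successors {x}): φ is true.
  v (successors ∅): φ is false.
  w (successors {x}): φ is true.
  x (successors ∅): φ is false.
For instance, at u:
  At u: Dia Box (r or Box p) requires Box (r or Box p) at some successor in {x}.
    Box (r or Box p) holds at x, so Dia Box (r or Box p) is true at u.
      At x: no accessible worlds, so Box (r or Box p) holds vacuously.
Satisfying worlds: {u, w}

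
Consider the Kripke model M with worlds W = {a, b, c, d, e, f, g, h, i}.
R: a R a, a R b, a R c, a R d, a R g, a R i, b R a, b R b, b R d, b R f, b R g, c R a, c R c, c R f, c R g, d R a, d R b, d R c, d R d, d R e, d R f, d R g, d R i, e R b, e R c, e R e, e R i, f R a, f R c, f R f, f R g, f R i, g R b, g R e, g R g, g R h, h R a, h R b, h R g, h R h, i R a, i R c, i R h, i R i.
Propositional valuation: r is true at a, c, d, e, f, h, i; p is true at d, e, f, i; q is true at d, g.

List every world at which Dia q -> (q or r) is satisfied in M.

Let φ = Dia q -> (q or r). Evaluate φ at each world:
  a (successors {a, b, c, d, g, i}): φ is true.
  b (successors {a, b, d, f, g}): φ is false.
  c (successors {a, c, f, g}): φ is true.
  d (successors {a, b, c, d, e, f, g, i}): φ is true.
  e (successors {b, c, e, i}): φ is true.
  f (successors {a, c, f, g, i}): φ is true.
  g (successors {b, e, g, h}): φ is true.
  h (successors {a, b, g, h}): φ is true.
  i (successors {a, c, h, i}): φ is true.
For instance, at h:
  At h: Dia q is true, q or r is true, so Dia q -> (q or r) is true.
    At h: Dia q requires q at some successor in {a, b, g, h}.
      q holds at g, so Dia q is true at h.
Satisfying worlds: {a, c, d, e, f, g, h, i}

a, c, d, e, f, g, h, i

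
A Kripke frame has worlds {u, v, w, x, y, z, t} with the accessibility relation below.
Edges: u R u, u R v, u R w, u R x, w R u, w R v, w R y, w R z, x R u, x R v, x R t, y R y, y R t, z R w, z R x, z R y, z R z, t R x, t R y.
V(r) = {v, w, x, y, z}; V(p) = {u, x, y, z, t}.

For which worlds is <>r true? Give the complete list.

u, w, x, y, z, t

Recall that <>ψ holds at a world iff ψ holds at some accessible world.
Let φ = <>r. Evaluate φ at each world:
  u (successors {u, v, w, x}): φ is true.
  v (successors ∅): φ is false.
  w (successors {u, v, y, z}): φ is true.
  x (successors {u, v, t}): φ is true.
  y (successors {y, t}): φ is true.
  z (successors {w, x, y, z}): φ is true.
  t (successors {x, y}): φ is true.
For instance, at t:
  At t: <>r requires r at some successor in {x, y}.
    r holds at x, so <>r is true at t.
Satisfying worlds: {u, w, x, y, z, t}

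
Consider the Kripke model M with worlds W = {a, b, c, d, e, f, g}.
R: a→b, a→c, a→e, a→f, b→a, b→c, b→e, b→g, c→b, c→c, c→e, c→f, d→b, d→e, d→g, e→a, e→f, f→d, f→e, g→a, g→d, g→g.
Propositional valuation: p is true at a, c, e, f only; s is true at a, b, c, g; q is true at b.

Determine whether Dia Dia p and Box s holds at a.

At a: Dia Dia p is true, Box s is false, so Dia Dia p and Box s is false.
  At a: Dia Dia p requires Dia p at some successor in {b, c, e, f}.
    Dia p holds at b, so Dia Dia p is true at a.
      At b: Dia p requires p at some successor in {a, c, e, g}.
        p holds at a, so Dia p is true at b.
  At a: Box s requires s at every successor {b, c, e, f}.
    s fails at e, so Box s is false at a.

No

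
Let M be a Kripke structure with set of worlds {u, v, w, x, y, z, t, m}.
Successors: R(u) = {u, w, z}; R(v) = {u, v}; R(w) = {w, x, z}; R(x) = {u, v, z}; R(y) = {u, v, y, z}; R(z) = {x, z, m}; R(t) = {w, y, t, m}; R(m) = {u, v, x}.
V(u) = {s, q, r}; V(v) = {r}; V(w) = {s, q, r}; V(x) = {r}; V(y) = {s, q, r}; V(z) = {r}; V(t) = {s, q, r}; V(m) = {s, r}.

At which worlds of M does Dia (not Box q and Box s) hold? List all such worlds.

t

Let φ = Dia (not Box q and Box s). Evaluate φ at each world:
  u (successors {u, w, z}): φ is false.
  v (successors {u, v}): φ is false.
  w (successors {w, x, z}): φ is false.
  x (successors {u, v, z}): φ is false.
  y (successors {u, v, y, z}): φ is false.
  z (successors {x, z, m}): φ is false.
  t (successors {w, y, t, m}): φ is true.
  m (successors {u, v, x}): φ is false.
For instance, at u:
  At u: Dia (not Box q and Box s) requires not Box q and Box s at some successor in {u, w, z}.
    At u: not Box q and Box s is false.
    At w: not Box q and Box s is false.
    At z: not Box q and Box s is false.
  So Dia (not Box q and Box s) is false at u.
Satisfying worlds: {t}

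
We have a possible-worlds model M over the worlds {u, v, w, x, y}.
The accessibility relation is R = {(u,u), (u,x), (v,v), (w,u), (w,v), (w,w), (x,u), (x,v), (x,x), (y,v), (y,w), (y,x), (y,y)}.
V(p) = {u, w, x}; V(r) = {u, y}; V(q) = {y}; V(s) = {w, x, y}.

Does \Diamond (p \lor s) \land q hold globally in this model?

Let φ = \Diamond (p \lor s) \land q. Evaluate φ at each world:
  u (successors {u, x}): φ is false.
  v (successors {v}): φ is false.
  w (successors {u, v, w}): φ is false.
  x (successors {u, v, x}): φ is false.
  y (successors {v, w, x, y}): φ is true.
Detail at u (counterexample):
  At u: \Diamond (p \lor s) is true, q is false, so \Diamond (p \lor s) \land q is false.
    At u: \Diamond (p \lor s) requires p \lor s at some successor in {u, x}.
      p \lor s holds at u, so \Diamond (p \lor s) is true at u.

No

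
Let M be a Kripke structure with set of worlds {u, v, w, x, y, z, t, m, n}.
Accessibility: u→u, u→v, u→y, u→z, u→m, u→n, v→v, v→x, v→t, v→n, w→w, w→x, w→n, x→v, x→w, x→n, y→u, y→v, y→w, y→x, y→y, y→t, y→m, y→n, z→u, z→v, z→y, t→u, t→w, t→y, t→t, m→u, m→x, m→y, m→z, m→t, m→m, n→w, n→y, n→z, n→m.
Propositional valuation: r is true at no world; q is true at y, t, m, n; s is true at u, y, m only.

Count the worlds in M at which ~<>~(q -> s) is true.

2

Recall that <>ψ holds at a world iff ψ holds at some accessible world.
Let φ = ~<>~(q -> s). Evaluate φ at each world:
  u (successors {u, v, y, z, m, n}): φ is false.
  v (successors {v, x, t, n}): φ is false.
  w (successors {w, x, n}): φ is false.
  x (successors {v, w, n}): φ is false.
  y (successors {u, v, w, x, y, t, m, n}): φ is false.
  z (successors {u, v, y}): φ is true.
  t (successors {u, w, y, t}): φ is false.
  m (successors {u, x, y, z, t, m}): φ is false.
  n (successors {w, y, z, m}): φ is true.
For instance, at v:
  At v: <>~(q -> s) is true, so ~<>~(q -> s) is false.
    At v: <>~(q -> s) requires ~(q -> s) at some successor in {v, x, t, n}.
      ~(q -> s) holds at t, so <>~(q -> s) is true at v.
Satisfying worlds: {z, n}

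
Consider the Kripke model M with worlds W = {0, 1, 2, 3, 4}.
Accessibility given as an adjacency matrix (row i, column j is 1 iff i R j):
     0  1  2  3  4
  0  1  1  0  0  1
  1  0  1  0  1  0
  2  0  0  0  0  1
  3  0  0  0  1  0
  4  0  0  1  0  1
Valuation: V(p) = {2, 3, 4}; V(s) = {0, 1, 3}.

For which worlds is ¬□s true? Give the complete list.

Let φ = ¬□s. Evaluate φ at each world:
  0 (successors {0, 1, 4}): φ is true.
  1 (successors {1, 3}): φ is false.
  2 (successors {4}): φ is true.
  3 (successors {3}): φ is false.
  4 (successors {2, 4}): φ is true.
For instance, at 0:
  At 0: □s is false, so ¬□s is true.
    At 0: □s requires s at every successor {0, 1, 4}.
      s fails at 4, so □s is false at 0.
Satisfying worlds: {0, 2, 4}

0, 2, 4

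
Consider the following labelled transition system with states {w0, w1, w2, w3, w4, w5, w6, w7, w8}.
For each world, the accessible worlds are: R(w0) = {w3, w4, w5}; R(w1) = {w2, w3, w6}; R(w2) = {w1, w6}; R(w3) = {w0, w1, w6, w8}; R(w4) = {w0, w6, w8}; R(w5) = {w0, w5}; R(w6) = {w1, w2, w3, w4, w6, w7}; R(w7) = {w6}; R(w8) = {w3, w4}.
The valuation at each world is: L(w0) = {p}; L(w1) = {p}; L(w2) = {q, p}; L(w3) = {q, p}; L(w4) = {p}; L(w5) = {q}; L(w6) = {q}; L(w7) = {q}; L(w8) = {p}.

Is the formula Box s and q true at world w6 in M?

At w6: Box s is false, q is true, so Box s and q is false.
  At w6: Box s requires s at every successor {w1, w2, w3, w4, w6, w7}.
    s fails at w1, so Box s is false at w6.

No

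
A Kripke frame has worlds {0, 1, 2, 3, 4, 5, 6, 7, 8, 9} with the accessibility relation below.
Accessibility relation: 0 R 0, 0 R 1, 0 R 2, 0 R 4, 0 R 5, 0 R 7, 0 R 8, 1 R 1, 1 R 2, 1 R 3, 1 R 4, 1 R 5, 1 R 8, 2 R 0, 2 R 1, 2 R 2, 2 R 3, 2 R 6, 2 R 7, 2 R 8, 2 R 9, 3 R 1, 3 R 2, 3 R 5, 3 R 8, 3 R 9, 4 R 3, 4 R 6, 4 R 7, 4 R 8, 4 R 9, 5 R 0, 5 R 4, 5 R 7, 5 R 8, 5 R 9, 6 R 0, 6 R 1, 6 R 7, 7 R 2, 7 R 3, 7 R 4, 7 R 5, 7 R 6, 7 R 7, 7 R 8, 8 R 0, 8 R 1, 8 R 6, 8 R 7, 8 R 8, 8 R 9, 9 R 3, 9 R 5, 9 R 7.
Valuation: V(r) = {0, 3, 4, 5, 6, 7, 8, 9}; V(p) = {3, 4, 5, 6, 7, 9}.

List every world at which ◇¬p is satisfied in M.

0, 1, 2, 3, 4, 5, 6, 7, 8

Let φ = ◇¬p. Evaluate φ at each world:
  0 (successors {0, 1, 2, 4, 5, 7, 8}): φ is true.
  1 (successors {1, 2, 3, 4, 5, 8}): φ is true.
  2 (successors {0, 1, 2, 3, 6, 7, 8, 9}): φ is true.
  3 (successors {1, 2, 5, 8, 9}): φ is true.
  4 (successors {3, 6, 7, 8, 9}): φ is true.
  5 (successors {0, 4, 7, 8, 9}): φ is true.
  6 (successors {0, 1, 7}): φ is true.
  7 (successors {2, 3, 4, 5, 6, 7, 8}): φ is true.
  8 (successors {0, 1, 6, 7, 8, 9}): φ is true.
  9 (successors {3, 5, 7}): φ is false.
For instance, at 7:
  At 7: ◇¬p requires ¬p at some successor in {2, 3, 4, 5, 6, 7, 8}.
    ¬p holds at 2, so ◇¬p is true at 7.
Satisfying worlds: {0, 1, 2, 3, 4, 5, 6, 7, 8}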